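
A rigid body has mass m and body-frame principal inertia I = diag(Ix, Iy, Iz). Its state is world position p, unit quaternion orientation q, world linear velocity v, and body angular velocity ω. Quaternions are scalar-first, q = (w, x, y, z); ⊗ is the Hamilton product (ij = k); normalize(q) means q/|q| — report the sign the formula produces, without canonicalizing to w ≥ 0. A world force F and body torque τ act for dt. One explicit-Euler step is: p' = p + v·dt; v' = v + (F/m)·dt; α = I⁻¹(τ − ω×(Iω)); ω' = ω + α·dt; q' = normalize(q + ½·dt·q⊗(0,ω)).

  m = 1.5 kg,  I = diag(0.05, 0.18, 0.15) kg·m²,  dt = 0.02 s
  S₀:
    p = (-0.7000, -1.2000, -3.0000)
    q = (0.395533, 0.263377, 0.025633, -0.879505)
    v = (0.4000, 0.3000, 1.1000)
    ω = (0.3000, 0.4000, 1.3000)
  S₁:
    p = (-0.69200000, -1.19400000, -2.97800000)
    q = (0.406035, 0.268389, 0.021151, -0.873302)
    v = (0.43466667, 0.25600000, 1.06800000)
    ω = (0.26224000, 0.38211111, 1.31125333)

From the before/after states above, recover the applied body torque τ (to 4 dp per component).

ω₁ − ω₀ = (-0.03776000, -0.01788889, 0.01125333)
τ = I·(Δω/dt) + ω₀×(Iω₀) = (-0.1100, -0.2000, 0.1000)

τ = (-0.1100, -0.2000, 0.1000)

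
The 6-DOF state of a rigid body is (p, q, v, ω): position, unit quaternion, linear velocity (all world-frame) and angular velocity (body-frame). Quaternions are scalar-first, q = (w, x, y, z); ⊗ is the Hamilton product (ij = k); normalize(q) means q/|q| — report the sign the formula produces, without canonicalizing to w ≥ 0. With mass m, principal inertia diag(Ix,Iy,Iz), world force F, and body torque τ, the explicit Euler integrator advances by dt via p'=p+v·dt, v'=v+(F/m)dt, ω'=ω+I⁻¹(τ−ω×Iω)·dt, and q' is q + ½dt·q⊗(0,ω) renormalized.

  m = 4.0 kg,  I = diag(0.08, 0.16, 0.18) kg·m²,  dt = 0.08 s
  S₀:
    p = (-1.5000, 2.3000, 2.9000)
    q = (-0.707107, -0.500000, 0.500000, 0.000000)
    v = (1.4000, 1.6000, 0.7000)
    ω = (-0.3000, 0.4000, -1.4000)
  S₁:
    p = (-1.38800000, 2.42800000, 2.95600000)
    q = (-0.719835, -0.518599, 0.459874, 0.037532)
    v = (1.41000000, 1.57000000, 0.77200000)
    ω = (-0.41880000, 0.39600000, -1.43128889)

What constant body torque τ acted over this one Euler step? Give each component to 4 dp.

τ = (-0.1300, -0.0500, -0.0800)

Δω = ω₁−ω₀ = (-0.11880000, -0.00400000, -0.03128889)
precession coupling = (-0.0112, -0.0420, -0.0096)
τ = I·(Δω/dt) + ω₀×(Iω₀) = (-0.1300, -0.0500, -0.0800)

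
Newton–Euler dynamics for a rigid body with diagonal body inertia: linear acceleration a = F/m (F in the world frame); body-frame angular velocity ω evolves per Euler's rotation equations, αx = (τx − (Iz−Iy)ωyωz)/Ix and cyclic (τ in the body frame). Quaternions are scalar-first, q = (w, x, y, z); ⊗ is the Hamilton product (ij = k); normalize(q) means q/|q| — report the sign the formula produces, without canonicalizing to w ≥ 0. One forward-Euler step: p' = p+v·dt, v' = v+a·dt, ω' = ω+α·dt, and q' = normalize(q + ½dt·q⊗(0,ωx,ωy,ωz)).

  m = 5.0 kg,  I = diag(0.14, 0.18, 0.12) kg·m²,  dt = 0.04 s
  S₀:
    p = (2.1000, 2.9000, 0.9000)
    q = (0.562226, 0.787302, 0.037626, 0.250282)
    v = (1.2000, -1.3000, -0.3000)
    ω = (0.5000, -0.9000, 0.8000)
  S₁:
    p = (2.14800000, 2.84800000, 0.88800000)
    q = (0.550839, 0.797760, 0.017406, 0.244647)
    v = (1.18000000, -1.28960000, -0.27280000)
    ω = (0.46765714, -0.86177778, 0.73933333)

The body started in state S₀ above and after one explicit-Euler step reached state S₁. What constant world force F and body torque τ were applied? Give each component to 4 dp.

rate change Δω = (-0.03234286, 0.03822222, -0.06066667)
applied torque τ = (-0.0700, 0.1800, -0.2000)
v₁ − v₀ = (-0.02000000, 0.01040000, 0.02720000)
applied force F = (-2.5000, 1.3000, 3.4000)

F = (-2.5000, 1.3000, 3.4000)
τ = (-0.0700, 0.1800, -0.2000)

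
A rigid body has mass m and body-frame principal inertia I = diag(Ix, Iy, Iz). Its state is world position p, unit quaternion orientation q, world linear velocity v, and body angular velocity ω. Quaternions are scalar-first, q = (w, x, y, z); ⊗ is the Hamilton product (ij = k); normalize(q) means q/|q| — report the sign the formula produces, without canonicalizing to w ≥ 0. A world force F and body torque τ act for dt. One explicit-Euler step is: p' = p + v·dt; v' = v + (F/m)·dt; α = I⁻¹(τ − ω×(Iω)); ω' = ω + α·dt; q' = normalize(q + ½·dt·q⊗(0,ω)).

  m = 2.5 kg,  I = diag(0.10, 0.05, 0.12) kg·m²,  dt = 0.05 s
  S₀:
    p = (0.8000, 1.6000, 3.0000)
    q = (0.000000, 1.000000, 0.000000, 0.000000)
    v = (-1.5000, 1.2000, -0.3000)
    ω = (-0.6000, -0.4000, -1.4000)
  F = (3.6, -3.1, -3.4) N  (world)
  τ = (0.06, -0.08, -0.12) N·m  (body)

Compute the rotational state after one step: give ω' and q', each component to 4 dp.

ω' = (-0.5896, -0.4632, -1.4450)
q' = (0.0150, 0.9992, 0.0350, -0.0100)

ω×(Iω) gyroscopic = (0.0392, -0.0168, -0.0120)
α = I⁻¹(τ − ω×Iω) = (0.2080, -1.2640, -0.9000)
new body rate ω' = (-0.5896, -0.4632, -1.4450)
q⊗(0,ω) = (0.6000000, 0.0000000, 1.4000000, -0.4000000)
updated quaternion q' = (0.0150, 0.9992, 0.0350, -0.0100)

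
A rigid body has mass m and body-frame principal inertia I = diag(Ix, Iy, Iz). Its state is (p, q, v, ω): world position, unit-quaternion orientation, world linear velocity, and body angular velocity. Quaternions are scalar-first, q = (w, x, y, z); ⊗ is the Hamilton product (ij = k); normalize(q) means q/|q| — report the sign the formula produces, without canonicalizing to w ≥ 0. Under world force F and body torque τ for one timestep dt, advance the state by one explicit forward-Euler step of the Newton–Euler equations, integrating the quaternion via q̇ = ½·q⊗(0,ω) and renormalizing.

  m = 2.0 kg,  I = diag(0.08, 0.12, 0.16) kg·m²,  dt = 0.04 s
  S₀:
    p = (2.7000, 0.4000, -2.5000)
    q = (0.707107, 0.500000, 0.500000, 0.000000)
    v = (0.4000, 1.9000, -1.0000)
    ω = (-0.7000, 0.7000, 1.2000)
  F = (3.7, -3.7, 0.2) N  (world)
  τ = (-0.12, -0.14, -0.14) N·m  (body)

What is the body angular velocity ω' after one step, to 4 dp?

gyro term ω×Iω = (0.0336, 0.0672, -0.0196)
α = I⁻¹(τ − ω×Iω) = (-1.9200, -1.7267, -0.7525)
ω' = ω + α·dt = (-0.7768, 0.6309, 1.1699)

ω' = (-0.7768, 0.6309, 1.1699)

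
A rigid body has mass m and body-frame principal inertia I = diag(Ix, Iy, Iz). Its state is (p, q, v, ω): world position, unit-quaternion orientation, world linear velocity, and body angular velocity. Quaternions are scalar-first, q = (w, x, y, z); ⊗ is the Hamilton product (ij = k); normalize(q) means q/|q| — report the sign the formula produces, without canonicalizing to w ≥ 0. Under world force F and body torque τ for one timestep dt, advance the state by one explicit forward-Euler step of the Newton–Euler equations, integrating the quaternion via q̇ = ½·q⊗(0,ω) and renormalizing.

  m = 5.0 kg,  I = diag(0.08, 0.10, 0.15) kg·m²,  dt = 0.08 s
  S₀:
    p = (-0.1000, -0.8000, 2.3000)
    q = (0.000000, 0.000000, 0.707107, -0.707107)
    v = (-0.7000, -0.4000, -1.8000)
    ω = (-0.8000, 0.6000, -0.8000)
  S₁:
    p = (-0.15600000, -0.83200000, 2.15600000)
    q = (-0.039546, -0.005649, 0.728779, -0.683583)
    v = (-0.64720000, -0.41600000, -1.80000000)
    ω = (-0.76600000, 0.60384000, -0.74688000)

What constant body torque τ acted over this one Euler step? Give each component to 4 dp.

τ = (0.0100, -0.0400, 0.0900)

rate change Δω = (0.03400000, 0.00384000, 0.05312000)
gyro term ω₀×Iω₀ = (-0.0240, -0.0448, -0.0096)
I·α + gyro = (0.0100, -0.0400, 0.0900)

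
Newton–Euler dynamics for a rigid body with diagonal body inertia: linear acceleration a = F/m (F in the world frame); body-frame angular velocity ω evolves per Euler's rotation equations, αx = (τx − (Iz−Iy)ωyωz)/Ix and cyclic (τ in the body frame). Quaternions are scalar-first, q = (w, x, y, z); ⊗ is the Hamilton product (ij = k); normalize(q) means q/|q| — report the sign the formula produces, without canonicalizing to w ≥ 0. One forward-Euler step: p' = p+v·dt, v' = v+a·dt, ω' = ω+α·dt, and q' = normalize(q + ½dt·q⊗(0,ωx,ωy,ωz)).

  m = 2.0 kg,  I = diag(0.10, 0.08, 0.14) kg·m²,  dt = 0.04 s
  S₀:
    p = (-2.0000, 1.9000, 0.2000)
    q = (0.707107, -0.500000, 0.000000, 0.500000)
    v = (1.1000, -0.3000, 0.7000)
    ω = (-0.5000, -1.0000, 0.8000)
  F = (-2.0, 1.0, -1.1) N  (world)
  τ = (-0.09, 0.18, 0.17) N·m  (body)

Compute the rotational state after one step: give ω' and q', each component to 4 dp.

ω' = (-0.5168, -0.9180, 0.8514)
q' = (0.6938, -0.4969, -0.0111, 0.5211)

precession coupling ω×(Iω) = (-0.0480, 0.0160, -0.0100)
α = I⁻¹(τ − ω×Iω) = (-0.4200, 2.0500, 1.2857)
ω' = ω + α·dt = (-0.5168, -0.9180, 0.8514)
Hamilton product q⊗(0,ω) = (-0.6500000, 0.1464465, -0.5571070, 1.0656856)
q' = normalize(q + ½dt·q⊗(0,ω)) = (0.6938, -0.4969, -0.0111, 0.5211)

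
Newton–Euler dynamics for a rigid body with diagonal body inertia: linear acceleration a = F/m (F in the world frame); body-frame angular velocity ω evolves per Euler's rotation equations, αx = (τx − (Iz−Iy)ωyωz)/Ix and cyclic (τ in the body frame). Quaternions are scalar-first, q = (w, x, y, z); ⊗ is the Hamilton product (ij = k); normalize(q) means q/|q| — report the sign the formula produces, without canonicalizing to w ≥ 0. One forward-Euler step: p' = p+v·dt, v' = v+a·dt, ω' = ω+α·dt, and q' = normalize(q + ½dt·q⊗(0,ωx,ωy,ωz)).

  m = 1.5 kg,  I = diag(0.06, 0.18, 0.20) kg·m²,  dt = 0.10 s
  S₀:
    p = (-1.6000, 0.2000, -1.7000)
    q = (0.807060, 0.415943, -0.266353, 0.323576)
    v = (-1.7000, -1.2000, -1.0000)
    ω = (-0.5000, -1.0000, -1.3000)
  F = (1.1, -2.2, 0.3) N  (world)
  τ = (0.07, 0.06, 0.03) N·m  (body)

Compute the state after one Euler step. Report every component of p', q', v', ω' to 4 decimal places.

p' = (-1.7700, 0.0800, -1.8000)
q' = (0.8222, 0.4277, -0.2867, 0.2428)
v' = (-1.6267, -1.3467, -0.9800)
ω' = (-0.4267, -0.9161, -1.3150)

a = F/m = (0.7333, -1.4667, 0.2000)
p + v·dt = (-1.7700, 0.0800, -1.8000)
v' = v + a·dt = (-1.6267, -1.3467, -0.9800)
angular accel α = (0.7333, 0.8389, -0.1500)
new body rate ω' = (-0.4267, -0.9161, -1.3150)
q⊗(0,ω) = (0.3622673, 0.2663049, -0.4281221, -1.5982975)
q + ½dt·q⊗(0,ω), renormalized = (0.8222, 0.4277, -0.2867, 0.2428)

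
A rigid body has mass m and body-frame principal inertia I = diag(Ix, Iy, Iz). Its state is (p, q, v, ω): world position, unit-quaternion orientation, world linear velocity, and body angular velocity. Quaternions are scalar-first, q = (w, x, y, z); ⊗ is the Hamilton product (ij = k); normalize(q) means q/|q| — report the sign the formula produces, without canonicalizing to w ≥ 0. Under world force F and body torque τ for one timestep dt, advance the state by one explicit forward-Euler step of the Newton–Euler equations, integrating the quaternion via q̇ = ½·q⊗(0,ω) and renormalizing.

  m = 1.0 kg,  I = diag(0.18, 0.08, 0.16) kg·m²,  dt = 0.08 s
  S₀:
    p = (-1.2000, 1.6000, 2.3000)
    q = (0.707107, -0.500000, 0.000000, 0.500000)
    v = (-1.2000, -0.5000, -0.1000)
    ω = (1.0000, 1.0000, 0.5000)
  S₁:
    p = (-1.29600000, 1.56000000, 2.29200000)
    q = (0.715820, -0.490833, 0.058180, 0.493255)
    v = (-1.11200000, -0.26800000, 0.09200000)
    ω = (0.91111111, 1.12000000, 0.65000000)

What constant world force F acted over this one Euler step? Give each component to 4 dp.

velocity change Δv = (0.08800000, 0.23200000, 0.19200000)
m·(v₁−v₀)/dt = (1.1000, 2.9000, 2.4000)

F = (1.1000, 2.9000, 2.4000)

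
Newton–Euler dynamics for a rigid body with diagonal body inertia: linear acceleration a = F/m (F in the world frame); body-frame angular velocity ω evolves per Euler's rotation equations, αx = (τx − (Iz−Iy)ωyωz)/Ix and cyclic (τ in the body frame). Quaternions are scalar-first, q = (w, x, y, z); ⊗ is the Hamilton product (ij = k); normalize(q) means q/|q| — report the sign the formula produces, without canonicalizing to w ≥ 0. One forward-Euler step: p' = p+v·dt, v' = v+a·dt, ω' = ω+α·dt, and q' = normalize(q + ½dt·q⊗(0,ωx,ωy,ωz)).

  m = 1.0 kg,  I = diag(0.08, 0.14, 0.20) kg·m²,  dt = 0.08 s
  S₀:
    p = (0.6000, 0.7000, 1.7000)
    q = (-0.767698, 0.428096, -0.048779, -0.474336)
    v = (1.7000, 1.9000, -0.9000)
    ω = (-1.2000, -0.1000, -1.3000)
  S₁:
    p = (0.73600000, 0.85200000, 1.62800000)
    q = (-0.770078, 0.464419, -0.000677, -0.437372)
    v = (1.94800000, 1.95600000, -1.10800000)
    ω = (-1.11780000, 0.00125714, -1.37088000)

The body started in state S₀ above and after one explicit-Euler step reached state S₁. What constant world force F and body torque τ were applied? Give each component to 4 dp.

F = (3.1000, 0.7000, -2.6000)
τ = (0.0900, -0.0100, -0.1700)

v₁ − v₀ = (0.24800000, 0.05600000, -0.20800000)
applied force F = (3.1000, 0.7000, -2.6000)
ω₁ − ω₀ = (0.08220000, 0.10125714, -0.07088000)
I·α + gyro = (0.0900, -0.0100, -0.1700)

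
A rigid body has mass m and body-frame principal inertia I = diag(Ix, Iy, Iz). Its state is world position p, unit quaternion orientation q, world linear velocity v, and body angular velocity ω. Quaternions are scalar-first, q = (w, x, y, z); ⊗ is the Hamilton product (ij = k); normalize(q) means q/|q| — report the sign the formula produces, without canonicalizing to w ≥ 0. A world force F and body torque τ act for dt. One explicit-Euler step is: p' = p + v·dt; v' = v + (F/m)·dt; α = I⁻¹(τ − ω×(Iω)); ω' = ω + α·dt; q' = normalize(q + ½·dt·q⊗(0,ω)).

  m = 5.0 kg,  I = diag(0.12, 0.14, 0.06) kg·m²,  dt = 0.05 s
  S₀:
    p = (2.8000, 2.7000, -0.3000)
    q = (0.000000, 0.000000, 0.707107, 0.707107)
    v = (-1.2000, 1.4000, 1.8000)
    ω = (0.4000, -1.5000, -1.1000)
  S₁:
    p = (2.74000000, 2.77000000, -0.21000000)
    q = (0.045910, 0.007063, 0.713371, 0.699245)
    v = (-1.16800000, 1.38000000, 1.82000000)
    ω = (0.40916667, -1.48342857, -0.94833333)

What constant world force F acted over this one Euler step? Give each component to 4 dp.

Δv = v₁−v₀ = (0.03200000, -0.02000000, 0.02000000)
m·(v₁−v₀)/dt = (3.2000, -2.0000, 2.0000)

F = (3.2000, -2.0000, 2.0000)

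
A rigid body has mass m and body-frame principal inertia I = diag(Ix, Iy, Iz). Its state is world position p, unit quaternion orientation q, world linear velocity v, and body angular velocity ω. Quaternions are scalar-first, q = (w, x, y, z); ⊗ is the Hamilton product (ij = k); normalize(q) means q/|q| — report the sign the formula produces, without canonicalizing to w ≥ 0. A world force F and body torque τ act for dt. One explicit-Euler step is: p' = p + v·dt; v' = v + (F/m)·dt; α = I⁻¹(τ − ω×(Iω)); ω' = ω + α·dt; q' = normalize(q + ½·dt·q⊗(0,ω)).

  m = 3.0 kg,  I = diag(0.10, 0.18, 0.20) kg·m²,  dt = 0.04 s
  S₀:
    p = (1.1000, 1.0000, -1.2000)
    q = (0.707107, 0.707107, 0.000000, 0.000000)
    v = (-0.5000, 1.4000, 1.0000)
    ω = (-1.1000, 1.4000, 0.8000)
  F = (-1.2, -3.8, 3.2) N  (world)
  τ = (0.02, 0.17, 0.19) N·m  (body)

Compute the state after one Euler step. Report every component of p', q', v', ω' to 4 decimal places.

p' = (1.0800, 1.0560, -1.1600)
q' = (0.7221, 0.6910, 0.0085, 0.0311)
v' = (-0.5160, 1.3493, 1.0427)
ω' = (-1.1010, 1.4182, 0.8626)

a = (-0.4000, -1.2667, 1.0667)
new position p' = (1.0800, 1.0560, -1.1600)
v + (F/m)dt = (-0.5160, 1.3493, 1.0427)
angular accel α = (-0.0240, 0.4556, 1.5660)
ω + α·dt = (-1.1010, 1.4182, 0.8626)
q⊗(0,ω) = (0.7778177, -0.7778177, 0.4242642, 1.5556354)
q' = normalize(q + ½dt·q⊗(0,ω)) = (0.7221, 0.6910, 0.0085, 0.0311)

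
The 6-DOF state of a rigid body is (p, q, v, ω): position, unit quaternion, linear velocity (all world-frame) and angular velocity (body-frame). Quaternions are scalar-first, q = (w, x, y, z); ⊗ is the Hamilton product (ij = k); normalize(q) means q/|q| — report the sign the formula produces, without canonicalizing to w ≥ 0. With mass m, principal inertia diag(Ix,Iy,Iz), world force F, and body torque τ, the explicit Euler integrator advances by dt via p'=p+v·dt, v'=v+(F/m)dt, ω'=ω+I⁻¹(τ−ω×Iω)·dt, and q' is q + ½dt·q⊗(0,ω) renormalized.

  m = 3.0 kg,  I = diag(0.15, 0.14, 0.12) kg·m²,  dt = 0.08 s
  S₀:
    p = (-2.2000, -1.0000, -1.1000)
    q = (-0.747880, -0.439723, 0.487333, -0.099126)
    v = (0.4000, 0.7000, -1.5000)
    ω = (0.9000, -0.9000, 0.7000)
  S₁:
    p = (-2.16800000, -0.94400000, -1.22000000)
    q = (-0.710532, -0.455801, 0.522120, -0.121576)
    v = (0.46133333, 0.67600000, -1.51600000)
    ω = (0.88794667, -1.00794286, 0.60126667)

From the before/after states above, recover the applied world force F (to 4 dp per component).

velocity change Δv = (0.06133333, -0.02400000, -0.01600000)
m·(v₁−v₀)/dt = (2.3000, -0.9000, -0.6000)

F = (2.3000, -0.9000, -0.6000)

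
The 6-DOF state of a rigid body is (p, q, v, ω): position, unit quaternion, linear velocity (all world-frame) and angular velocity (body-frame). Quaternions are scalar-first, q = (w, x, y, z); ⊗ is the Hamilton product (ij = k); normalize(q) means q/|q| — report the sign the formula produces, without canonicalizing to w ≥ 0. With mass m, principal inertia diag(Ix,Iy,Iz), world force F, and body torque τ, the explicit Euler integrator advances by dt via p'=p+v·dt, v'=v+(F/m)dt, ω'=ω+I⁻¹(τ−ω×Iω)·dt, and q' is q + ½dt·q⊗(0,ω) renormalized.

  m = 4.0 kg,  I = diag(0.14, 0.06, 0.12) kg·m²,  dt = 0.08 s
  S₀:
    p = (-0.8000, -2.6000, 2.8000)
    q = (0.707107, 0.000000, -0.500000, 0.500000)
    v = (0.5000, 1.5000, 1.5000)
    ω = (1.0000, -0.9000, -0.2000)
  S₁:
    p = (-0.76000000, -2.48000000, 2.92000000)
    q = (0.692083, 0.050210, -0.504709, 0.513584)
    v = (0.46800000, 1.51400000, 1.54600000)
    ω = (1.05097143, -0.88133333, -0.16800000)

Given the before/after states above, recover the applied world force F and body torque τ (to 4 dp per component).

Δv = v₁−v₀ = (-0.03200000, 0.01400000, 0.04600000)
m·(v₁−v₀)/dt = (-1.6000, 0.7000, 2.3000)
ω₁ − ω₀ = (0.05097143, 0.01866667, 0.03200000)
I·α + gyro = (0.1000, 0.0100, 0.1200)

F = (-1.6000, 0.7000, 2.3000)
τ = (0.1000, 0.0100, 0.1200)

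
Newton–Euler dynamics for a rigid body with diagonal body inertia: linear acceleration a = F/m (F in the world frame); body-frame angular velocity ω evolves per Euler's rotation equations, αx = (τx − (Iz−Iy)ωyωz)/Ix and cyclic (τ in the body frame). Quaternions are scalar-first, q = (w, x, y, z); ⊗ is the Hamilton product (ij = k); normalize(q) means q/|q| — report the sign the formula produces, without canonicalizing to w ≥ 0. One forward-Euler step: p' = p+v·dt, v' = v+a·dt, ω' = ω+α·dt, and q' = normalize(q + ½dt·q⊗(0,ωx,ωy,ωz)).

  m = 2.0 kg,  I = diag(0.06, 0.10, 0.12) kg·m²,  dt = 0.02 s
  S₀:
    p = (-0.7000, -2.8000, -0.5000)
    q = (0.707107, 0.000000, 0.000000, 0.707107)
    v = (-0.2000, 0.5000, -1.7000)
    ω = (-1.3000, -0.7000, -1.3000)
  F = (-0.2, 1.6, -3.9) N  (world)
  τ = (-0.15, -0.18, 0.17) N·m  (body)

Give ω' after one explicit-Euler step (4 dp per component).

ω' = (-1.3561, -0.7157, -1.2777)

ω×(Iω) gyroscopic = (0.0182, -0.1014, 0.0364)
α = I⁻¹(τ − ω×Iω) = (-2.8033, -0.7860, 1.1133)
ω' = ω + α·dt = (-1.3561, -0.7157, -1.2777)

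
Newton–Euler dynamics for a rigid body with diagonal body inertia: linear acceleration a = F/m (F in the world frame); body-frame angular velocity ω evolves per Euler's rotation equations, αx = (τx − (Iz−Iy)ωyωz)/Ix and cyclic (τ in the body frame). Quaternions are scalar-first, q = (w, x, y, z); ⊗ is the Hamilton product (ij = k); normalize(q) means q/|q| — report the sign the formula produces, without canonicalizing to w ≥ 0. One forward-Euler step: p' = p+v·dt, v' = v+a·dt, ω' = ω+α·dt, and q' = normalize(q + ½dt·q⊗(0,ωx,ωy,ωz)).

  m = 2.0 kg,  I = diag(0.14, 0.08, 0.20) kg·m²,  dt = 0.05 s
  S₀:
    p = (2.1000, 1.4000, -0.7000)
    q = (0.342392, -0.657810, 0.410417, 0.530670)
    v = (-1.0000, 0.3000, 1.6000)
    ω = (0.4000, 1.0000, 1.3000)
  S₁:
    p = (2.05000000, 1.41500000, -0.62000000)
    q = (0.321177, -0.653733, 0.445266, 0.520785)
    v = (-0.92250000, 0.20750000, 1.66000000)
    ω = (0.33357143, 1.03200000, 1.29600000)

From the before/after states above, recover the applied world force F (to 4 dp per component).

v₁ − v₀ = (0.07750000, -0.09250000, 0.06000000)
applied force F = (3.1000, -3.7000, 2.4000)

F = (3.1000, -3.7000, 2.4000)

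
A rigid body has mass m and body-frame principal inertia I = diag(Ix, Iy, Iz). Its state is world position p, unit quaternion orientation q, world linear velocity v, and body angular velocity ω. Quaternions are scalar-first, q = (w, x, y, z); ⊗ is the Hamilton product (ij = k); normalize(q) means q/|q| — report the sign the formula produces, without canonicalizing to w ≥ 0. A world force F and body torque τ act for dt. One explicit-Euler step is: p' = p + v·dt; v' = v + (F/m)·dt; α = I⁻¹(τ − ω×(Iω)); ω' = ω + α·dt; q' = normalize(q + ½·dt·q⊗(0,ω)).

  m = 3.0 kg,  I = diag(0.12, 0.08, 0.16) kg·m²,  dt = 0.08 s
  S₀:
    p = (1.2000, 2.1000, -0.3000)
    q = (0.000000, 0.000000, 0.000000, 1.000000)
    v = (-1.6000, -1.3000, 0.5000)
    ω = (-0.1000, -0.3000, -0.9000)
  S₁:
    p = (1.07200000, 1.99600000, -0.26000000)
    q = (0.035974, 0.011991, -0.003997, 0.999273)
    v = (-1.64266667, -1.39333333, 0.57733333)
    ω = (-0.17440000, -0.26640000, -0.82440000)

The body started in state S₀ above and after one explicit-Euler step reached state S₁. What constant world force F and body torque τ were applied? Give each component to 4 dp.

Δω = ω₁−ω₀ = (-0.07440000, 0.03360000, 0.07560000)
ω₀×(Iω₀) = (0.0216, -0.0036, -0.0012)
applied torque τ = (-0.0900, 0.0300, 0.1500)
Δv = v₁−v₀ = (-0.04266667, -0.09333333, 0.07733333)
F = m·Δv/dt = (-1.6000, -3.5000, 2.9000)

F = (-1.6000, -3.5000, 2.9000)
τ = (-0.0900, 0.0300, 0.1500)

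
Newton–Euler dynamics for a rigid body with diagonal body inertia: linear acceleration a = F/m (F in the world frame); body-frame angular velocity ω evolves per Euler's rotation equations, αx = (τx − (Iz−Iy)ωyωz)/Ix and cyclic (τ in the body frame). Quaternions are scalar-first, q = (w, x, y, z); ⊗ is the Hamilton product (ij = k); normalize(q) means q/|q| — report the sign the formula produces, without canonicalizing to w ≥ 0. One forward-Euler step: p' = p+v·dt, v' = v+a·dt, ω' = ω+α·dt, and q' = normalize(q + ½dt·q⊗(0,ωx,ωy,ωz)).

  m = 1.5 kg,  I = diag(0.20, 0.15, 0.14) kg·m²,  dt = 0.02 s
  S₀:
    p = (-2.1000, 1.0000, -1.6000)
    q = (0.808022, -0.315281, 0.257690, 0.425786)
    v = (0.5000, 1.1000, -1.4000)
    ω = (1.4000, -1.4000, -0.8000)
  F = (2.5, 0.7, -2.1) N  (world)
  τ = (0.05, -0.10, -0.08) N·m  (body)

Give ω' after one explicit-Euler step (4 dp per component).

precession coupling ω×(Iω) = (-0.0112, -0.0672, 0.0980)
α = I⁻¹(τ − ω×Iω) = (0.3060, -0.2187, -1.2714)
new body rate ω' = (1.4061, -1.4044, -0.8254)

ω' = (1.4061, -1.4044, -0.8254)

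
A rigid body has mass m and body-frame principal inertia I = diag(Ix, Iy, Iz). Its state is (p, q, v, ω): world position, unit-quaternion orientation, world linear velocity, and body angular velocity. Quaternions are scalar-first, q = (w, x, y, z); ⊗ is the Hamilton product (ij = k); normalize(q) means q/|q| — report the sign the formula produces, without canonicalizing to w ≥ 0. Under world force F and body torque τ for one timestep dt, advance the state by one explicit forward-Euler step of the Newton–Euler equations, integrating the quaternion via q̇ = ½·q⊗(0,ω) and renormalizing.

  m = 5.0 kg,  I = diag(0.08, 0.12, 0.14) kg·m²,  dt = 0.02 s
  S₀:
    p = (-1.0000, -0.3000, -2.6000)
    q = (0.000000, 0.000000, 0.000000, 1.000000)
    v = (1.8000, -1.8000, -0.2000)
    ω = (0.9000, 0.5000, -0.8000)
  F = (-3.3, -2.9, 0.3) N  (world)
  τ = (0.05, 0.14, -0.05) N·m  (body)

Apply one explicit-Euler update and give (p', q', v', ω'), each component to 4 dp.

p' = (-0.9640, -0.3360, -2.6040)
q' = (0.0080, -0.0050, 0.0090, 0.9999)
v' = (1.7868, -1.8116, -0.1988)
ω' = (0.9145, 0.5161, -0.8097)

a = F/m = (-0.6600, -0.5800, 0.0600)
new position p' = (-0.9640, -0.3360, -2.6040)
new velocity v' = (1.7868, -1.8116, -0.1988)
precession coupling ω×(Iω) = (-0.0080, 0.0432, 0.0180)
angular accel α = (0.7250, 0.8067, -0.4857)
ω + α·dt = (0.9145, 0.5161, -0.8097)
2q̇ = q⊗(0,ω) = (0.8000000, -0.5000000, 0.9000000, 0.0000000)
updated quaternion q' = (0.0080, -0.0050, 0.0090, 0.9999)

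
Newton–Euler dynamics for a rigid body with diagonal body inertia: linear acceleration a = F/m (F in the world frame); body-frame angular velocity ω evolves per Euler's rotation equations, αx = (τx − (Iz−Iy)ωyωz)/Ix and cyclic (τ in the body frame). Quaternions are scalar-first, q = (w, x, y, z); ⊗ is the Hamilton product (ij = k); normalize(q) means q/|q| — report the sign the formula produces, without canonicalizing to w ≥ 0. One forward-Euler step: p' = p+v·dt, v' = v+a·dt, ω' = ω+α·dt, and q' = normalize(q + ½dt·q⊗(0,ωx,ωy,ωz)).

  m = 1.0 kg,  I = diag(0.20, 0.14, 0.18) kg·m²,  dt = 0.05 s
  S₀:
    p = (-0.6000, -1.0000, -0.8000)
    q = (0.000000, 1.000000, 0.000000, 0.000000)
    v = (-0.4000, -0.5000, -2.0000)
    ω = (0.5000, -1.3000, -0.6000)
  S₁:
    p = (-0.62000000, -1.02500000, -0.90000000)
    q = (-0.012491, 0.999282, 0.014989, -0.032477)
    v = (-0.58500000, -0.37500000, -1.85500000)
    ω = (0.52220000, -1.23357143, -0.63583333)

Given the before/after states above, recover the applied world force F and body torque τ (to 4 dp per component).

F = (-3.7000, 2.5000, 2.9000)
τ = (0.1200, 0.1800, -0.0900)

ω₁ − ω₀ = (0.02220000, 0.06642857, -0.03583333)
gyro term ω₀×Iω₀ = (0.0312, -0.0060, 0.0390)
τ = I·(Δω/dt) + ω₀×(Iω₀) = (0.1200, 0.1800, -0.0900)
velocity change Δv = (-0.18500000, 0.12500000, 0.14500000)
F = m·Δv/dt = (-3.7000, 2.5000, 2.9000)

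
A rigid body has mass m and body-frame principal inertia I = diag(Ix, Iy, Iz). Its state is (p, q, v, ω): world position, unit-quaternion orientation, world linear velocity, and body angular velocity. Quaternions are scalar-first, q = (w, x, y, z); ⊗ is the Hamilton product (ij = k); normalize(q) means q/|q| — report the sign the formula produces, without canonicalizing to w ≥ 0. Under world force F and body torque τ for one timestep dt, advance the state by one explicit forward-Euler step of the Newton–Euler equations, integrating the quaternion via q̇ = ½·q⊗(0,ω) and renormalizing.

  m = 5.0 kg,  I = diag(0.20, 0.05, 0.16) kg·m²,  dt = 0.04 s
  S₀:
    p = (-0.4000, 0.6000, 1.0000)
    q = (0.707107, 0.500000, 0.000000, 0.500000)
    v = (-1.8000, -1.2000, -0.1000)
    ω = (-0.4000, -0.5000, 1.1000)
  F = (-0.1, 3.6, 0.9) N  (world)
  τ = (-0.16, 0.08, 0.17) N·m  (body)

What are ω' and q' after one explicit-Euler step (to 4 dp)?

ω' = (-0.4199, -0.4219, 1.1500)
q' = (0.6999, 0.4992, -0.0221, 0.5104)

ω×(Iω) gyroscopic = (-0.0605, -0.0176, -0.0300)
(τ − ω×Iω)/I = (-0.4975, 1.9520, 1.2500)
ω + α·dt = (-0.4199, -0.4219, 1.1500)
q⊗(0,ω) = (-0.3500000, -0.0328428, -1.1035535, 0.5278177)
updated quaternion q' = (0.6999, 0.4992, -0.0221, 0.5104)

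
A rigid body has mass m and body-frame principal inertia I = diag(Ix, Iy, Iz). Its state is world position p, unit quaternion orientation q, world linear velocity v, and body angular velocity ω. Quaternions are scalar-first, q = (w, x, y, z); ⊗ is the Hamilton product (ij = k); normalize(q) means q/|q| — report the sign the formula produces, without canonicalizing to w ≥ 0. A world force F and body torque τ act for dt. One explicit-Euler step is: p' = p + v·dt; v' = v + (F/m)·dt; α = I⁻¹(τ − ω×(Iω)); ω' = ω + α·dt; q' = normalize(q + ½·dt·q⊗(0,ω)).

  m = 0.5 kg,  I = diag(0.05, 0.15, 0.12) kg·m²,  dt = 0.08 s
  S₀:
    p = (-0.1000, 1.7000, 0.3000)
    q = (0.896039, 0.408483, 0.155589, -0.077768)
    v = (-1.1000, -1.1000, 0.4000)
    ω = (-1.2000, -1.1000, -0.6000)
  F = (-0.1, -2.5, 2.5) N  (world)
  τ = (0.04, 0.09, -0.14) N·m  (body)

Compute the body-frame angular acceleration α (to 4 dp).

α = (1.1960, 0.9360, -2.2667)

gyro term ω×Iω = (-0.0198, -0.0504, 0.1320)
angular accel α = (1.1960, 0.9360, -2.2667)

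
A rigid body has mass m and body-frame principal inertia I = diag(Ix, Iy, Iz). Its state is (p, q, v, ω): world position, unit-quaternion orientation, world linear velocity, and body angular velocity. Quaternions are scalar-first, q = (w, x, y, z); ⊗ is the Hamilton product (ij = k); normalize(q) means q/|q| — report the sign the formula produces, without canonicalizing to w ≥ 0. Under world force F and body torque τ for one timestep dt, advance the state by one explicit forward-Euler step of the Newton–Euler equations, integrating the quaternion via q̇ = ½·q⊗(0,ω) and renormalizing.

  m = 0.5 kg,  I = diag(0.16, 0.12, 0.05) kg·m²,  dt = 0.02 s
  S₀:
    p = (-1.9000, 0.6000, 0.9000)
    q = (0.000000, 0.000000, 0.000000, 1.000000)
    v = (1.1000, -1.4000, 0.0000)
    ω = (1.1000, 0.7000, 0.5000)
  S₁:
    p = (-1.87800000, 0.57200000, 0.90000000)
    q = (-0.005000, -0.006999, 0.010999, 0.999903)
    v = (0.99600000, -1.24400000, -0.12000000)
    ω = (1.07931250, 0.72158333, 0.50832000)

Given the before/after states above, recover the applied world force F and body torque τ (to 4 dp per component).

velocity change Δv = (-0.10400000, 0.15600000, -0.12000000)
F = m·Δv/dt = (-2.6000, 3.9000, -3.0000)
Δω = ω₁−ω₀ = (-0.02068750, 0.02158333, 0.00832000)
applied torque τ = (-0.1900, 0.1900, -0.0100)

F = (-2.6000, 3.9000, -3.0000)
τ = (-0.1900, 0.1900, -0.0100)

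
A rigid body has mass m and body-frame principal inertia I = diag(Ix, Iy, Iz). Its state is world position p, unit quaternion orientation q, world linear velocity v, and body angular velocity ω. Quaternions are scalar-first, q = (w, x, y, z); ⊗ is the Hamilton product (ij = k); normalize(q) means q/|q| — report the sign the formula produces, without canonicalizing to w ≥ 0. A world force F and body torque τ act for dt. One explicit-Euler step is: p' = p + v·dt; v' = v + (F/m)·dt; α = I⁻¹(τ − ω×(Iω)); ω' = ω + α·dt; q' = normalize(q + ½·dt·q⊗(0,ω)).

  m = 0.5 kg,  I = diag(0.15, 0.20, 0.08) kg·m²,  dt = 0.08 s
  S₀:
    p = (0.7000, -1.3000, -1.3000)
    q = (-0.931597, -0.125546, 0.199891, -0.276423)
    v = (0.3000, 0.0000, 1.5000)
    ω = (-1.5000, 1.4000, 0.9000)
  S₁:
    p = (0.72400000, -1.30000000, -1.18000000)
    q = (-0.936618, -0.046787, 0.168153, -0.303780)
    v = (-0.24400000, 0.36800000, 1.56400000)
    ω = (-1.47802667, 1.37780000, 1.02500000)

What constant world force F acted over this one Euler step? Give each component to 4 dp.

v₁ − v₀ = (-0.54400000, 0.36800000, 0.06400000)
m·(v₁−v₀)/dt = (-3.4000, 2.3000, 0.4000)

F = (-3.4000, 2.3000, 0.4000)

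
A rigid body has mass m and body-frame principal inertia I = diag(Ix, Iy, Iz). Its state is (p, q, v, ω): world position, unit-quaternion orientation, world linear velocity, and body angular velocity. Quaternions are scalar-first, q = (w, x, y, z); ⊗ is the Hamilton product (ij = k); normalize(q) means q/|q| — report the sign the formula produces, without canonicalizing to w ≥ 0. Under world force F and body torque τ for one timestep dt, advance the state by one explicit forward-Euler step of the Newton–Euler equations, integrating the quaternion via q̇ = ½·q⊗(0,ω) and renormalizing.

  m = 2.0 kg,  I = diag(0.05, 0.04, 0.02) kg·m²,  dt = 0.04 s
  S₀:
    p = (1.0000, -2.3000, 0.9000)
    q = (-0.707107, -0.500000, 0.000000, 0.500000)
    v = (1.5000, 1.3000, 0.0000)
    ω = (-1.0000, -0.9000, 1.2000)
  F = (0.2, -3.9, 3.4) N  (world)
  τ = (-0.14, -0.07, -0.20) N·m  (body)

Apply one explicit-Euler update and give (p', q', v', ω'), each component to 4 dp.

p + v·dt = (1.0600, -2.2480, 0.9000)
new velocity v' = (1.5040, 1.2220, 0.0680)
angular accel α = (-3.2320, -0.8500, -9.5500)
ω + α·dt = (-1.1293, -0.9340, 0.8180)
2q̇ = q⊗(0,ω) = (-1.1000000, 1.1571070, 0.7363963, -0.3985284)
q' = normalize(q + ½dt·q⊗(0,ω)) = (-0.7286, -0.4765, 0.0147, 0.4917)

p' = (1.0600, -2.2480, 0.9000)
q' = (-0.7286, -0.4765, 0.0147, 0.4917)
v' = (1.5040, 1.2220, 0.0680)
ω' = (-1.1293, -0.9340, 0.8180)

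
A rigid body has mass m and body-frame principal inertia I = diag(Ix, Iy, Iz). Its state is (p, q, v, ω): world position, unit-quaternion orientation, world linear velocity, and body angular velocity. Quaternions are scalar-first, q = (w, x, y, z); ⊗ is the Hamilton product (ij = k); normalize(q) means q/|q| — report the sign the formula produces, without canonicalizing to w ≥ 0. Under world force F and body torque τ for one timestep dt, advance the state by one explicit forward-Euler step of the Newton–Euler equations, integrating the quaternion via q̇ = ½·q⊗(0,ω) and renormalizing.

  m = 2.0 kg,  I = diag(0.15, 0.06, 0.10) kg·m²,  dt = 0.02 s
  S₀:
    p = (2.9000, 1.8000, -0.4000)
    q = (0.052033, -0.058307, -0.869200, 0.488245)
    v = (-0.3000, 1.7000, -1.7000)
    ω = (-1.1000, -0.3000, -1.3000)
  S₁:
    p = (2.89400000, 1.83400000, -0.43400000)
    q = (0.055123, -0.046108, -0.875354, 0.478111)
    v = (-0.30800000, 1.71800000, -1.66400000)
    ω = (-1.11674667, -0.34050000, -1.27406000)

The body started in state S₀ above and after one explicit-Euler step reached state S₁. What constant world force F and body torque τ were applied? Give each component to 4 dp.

ω₁ − ω₀ = (-0.01674667, -0.04050000, 0.02594000)
precession coupling = (0.0156, 0.0715, -0.0297)
applied torque τ = (-0.1100, -0.0500, 0.1000)
Δv = v₁−v₀ = (-0.00800000, 0.01800000, 0.03600000)
F = m·Δv/dt = (-0.8000, 1.8000, 3.6000)

F = (-0.8000, 1.8000, 3.6000)
τ = (-0.1100, -0.0500, 0.1000)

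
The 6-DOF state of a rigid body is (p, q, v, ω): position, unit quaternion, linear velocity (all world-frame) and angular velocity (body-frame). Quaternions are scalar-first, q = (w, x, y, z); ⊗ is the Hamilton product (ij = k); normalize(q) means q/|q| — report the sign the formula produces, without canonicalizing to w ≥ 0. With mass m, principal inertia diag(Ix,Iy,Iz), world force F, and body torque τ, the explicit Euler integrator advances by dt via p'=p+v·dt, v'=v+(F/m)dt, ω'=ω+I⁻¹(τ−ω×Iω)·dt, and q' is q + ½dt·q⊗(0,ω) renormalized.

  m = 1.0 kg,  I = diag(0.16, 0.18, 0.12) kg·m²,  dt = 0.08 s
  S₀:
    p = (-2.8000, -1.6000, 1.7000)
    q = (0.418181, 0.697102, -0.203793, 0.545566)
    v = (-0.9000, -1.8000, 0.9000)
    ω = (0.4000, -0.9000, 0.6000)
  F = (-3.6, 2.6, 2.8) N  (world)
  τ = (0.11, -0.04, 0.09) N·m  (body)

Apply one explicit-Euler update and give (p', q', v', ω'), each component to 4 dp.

α = I⁻¹(τ − ω×Iω) = (0.4850, -0.2756, 0.8100)
new body rate ω' = (0.4388, -0.9220, 0.6648)
2q̇ = q⊗(0,ω) = (-0.7895941, 0.5360060, -0.5763977, -0.2949660)
updated quaternion q' = (0.3862, 0.7178, -0.2266, 0.5332)
linear accel F/m = (-3.6000, 2.6000, 2.8000)
p + v·dt = (-2.8720, -1.7440, 1.7720)
v + (F/m)dt = (-1.1880, -1.5920, 1.1240)

p' = (-2.8720, -1.7440, 1.7720)
q' = (0.3862, 0.7178, -0.2266, 0.5332)
v' = (-1.1880, -1.5920, 1.1240)
ω' = (0.4388, -0.9220, 0.6648)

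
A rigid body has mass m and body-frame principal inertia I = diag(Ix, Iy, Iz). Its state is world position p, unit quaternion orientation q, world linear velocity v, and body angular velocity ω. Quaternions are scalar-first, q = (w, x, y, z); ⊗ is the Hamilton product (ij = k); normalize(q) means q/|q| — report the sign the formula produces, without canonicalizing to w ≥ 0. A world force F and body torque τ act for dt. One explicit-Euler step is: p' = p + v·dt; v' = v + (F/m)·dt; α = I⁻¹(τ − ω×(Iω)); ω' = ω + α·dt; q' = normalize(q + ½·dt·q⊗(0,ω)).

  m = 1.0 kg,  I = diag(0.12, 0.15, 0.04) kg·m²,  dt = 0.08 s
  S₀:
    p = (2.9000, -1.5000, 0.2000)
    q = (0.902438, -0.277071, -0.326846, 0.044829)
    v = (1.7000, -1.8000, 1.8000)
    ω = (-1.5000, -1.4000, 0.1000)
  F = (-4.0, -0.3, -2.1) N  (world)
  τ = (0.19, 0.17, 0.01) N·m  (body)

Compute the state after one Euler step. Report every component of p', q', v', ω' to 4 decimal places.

p' = (3.0360, -1.6440, 0.3440)
q' = (0.8644, -0.3289, -0.3777, 0.0442)
v' = (1.3800, -1.8240, 1.6320)
ω' = (-1.3836, -1.3029, -0.0060)

ω×(Iω) gyroscopic = (0.0154, -0.0120, 0.0630)
angular accel α = (1.4550, 1.2133, -1.3250)
ω + α·dt = (-1.3836, -1.3029, -0.0060)
q⊗(0,ω) = (-0.8776738, -1.3235810, -1.3029496, -0.0121258)
q + ½dt·q⊗(0,ω), renormalized = (0.8644, -0.3289, -0.3777, 0.0442)
new position p' = (3.0360, -1.6440, 0.3440)
v + (F/m)dt = (1.3800, -1.8240, 1.6320)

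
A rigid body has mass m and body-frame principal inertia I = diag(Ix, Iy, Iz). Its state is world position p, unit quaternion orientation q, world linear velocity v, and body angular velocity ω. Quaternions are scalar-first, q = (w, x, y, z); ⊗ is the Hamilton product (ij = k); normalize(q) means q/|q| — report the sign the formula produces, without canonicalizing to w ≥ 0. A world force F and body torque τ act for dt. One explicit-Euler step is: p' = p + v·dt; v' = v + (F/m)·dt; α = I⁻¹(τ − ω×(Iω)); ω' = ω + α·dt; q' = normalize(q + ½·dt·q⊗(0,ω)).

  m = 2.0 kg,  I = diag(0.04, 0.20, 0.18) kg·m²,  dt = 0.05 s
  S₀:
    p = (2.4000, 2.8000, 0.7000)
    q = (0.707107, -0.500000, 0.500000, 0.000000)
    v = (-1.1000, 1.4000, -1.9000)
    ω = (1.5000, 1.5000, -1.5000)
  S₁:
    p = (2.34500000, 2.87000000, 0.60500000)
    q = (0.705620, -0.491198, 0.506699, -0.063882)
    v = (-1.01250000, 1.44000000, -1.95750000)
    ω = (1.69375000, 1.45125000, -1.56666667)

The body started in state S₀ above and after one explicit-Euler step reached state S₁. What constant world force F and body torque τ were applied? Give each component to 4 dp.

F = (3.5000, 1.6000, -2.3000)
τ = (0.2000, 0.1200, 0.1200)

Δv = v₁−v₀ = (0.08750000, 0.04000000, -0.05750000)
m·(v₁−v₀)/dt = (3.5000, 1.6000, -2.3000)
Δω = ω₁−ω₀ = (0.19375000, -0.04875000, -0.06666667)
τ = I·(Δω/dt) + ω₀×(Iω₀) = (0.2000, 0.1200, 0.1200)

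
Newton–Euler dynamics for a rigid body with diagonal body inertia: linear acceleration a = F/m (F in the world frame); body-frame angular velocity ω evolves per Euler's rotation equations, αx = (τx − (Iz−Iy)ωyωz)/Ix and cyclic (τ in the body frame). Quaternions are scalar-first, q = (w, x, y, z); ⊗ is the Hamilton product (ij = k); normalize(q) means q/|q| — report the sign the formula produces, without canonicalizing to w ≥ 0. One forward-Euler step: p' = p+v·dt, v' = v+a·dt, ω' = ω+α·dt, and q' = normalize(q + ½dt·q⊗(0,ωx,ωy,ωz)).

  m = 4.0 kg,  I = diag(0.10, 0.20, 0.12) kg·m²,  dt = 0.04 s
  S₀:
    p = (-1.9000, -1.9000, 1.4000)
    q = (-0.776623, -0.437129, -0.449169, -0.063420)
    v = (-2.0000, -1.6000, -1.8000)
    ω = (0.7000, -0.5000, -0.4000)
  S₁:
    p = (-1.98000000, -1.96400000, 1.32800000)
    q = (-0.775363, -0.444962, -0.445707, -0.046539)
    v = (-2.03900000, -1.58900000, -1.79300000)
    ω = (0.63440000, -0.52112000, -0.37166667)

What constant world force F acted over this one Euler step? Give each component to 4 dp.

F = (-3.9000, 1.1000, 0.7000)

v₁ − v₀ = (-0.03900000, 0.01100000, 0.00700000)
applied force F = (-3.9000, 1.1000, 0.7000)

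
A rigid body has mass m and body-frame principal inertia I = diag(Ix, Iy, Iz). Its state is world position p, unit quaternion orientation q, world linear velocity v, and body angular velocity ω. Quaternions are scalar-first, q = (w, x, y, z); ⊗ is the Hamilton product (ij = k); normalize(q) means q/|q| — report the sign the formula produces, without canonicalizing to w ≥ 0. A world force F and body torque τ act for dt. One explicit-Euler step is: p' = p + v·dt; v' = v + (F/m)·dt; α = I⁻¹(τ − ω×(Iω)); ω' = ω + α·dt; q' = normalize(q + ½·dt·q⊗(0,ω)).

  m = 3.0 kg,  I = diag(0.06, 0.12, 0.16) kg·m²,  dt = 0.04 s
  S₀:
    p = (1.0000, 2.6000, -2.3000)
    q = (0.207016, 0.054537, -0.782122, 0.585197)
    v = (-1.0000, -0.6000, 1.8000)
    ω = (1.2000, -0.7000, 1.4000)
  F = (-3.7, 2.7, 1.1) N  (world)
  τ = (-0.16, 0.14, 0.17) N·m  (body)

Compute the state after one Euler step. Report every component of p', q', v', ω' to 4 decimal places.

p' = (0.9600, 2.5760, -2.2280)
q' = (0.1782, 0.0458, -0.7719, 0.6085)
v' = (-1.0493, -0.5640, 1.8147)
ω' = (1.1195, -0.5973, 1.4551)

gyro term ω×Iω = (-0.0392, -0.1680, -0.0504)
(τ − ω×Iω)/I = (-2.0133, 2.5667, 1.3775)
ω' = ω + α·dt = (1.1195, -0.5973, 1.4551)
Hamilton product q⊗(0,ω) = (-1.4322056, -0.4369137, 0.4809734, 1.1901929)
updated quaternion q' = (0.1782, 0.0458, -0.7719, 0.6085)
linear accel F/m = (-1.2333, 0.9000, 0.3667)
p + v·dt = (0.9600, 2.5760, -2.2280)
v' = v + a·dt = (-1.0493, -0.5640, 1.8147)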